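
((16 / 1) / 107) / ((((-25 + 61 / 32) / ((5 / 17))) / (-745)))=1907200 / 1344241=1.42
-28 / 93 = -0.30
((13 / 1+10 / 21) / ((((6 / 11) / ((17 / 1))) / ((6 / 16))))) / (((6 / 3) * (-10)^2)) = 52921 / 67200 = 0.79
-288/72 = -4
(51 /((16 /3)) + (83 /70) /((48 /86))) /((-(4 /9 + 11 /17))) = -500667 /46760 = -10.71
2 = 2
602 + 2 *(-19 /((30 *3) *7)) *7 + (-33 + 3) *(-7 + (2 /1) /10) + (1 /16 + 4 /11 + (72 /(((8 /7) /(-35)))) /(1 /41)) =-89599.00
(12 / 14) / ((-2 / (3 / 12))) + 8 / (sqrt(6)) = -3 / 28 + 4 * sqrt(6) / 3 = 3.16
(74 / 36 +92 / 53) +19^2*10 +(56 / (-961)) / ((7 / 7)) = 3313048853 / 916794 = 3613.73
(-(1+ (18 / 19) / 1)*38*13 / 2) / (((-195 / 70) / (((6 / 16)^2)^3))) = 62937 / 131072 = 0.48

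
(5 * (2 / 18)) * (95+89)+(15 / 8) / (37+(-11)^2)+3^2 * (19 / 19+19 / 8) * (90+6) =34335431 / 11376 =3018.23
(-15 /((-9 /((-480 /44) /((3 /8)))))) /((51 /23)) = -36800 /1683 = -21.87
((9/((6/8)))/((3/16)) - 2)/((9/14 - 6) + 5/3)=-84/5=-16.80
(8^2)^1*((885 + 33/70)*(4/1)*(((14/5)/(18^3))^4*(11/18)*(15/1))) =25984651/235357947067500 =0.00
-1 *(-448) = 448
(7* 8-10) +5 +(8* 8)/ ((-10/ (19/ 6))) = 30.73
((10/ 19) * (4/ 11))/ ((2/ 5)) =100/ 209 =0.48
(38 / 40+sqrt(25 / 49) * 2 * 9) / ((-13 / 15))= -5799 / 364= -15.93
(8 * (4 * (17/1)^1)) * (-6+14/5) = -8704/5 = -1740.80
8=8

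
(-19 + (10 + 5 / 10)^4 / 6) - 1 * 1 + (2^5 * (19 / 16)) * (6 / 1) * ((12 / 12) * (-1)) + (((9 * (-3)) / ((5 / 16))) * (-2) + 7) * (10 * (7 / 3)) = 573425 / 96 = 5973.18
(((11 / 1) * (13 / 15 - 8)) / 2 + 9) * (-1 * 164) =74374 / 15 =4958.27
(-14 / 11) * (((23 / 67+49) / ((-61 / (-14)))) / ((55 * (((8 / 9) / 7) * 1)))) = -5102811 / 2472635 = -2.06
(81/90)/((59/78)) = 351/295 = 1.19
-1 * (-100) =100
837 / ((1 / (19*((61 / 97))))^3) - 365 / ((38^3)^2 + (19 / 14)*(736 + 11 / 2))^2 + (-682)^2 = 12278993026068632806414553651349095 / 6486862840004765621368982593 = 1892901.60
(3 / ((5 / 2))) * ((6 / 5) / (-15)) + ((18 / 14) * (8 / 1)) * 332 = 2987916 / 875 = 3414.76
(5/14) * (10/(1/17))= 425/7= 60.71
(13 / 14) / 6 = 13 / 84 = 0.15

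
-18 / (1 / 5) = -90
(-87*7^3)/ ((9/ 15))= -49735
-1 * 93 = -93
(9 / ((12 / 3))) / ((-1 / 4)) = -9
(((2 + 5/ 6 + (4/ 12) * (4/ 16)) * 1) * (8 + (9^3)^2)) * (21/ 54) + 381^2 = 161559781/ 216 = 747961.95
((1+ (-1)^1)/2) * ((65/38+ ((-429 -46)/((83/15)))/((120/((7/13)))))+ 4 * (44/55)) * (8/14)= 0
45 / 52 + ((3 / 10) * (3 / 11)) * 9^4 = 537.67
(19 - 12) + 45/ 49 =388/ 49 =7.92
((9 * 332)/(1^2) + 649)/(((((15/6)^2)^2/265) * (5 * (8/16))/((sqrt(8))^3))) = 98693632 * sqrt(2)/625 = 223318.20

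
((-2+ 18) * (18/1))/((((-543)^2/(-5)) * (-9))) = 160/294849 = 0.00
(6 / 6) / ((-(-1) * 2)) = 1 / 2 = 0.50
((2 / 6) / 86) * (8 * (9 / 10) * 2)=12 / 215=0.06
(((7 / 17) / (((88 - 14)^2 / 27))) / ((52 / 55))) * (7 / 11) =6615 / 4840784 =0.00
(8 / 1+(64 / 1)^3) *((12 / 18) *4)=699072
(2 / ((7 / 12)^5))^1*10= 296.11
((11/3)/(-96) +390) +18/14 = 788755/2016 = 391.25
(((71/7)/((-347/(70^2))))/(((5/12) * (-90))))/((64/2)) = 497/4164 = 0.12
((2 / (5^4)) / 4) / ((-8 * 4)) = -1 / 40000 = -0.00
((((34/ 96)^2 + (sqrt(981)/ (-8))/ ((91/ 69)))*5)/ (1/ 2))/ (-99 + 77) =-1445/ 25344 + 1035*sqrt(109)/ 8008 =1.29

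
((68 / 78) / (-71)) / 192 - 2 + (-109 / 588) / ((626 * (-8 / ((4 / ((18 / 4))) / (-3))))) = -73387717373 / 36692484192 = -2.00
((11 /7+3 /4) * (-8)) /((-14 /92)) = 5980 /49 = 122.04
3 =3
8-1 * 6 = 2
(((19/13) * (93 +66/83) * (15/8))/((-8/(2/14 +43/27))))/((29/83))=-3369175/21112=-159.59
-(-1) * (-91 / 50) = -91 / 50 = -1.82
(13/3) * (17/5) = 221/15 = 14.73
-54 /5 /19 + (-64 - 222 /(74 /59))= -22949 /95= -241.57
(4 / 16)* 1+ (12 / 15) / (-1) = -0.55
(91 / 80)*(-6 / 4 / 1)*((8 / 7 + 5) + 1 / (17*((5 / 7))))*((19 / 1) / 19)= -18057 / 1700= -10.62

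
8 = 8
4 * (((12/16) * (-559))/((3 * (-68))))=559/68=8.22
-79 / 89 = -0.89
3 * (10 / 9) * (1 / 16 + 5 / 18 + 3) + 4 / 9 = 2501 / 216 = 11.58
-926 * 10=-9260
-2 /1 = -2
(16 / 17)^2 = 256 / 289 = 0.89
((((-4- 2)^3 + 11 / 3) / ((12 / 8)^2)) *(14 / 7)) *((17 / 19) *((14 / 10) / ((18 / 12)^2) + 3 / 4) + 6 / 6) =-510874 / 1215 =-420.47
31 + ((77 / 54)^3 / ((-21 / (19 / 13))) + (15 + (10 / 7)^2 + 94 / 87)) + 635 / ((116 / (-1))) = 379125790637 / 8726497416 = 43.45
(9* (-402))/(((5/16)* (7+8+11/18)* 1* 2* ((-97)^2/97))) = -520992/136285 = -3.82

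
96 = 96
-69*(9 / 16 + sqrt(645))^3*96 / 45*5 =-3803349*sqrt(645) / 8-102556287 / 128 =-12875356.59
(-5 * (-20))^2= 10000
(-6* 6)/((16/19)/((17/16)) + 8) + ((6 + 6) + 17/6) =11437/1065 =10.74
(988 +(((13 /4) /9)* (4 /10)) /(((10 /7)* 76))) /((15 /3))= 67579291 /342000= 197.60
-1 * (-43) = 43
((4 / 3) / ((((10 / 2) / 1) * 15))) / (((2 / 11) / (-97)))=-2134 / 225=-9.48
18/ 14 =9/ 7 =1.29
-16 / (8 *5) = -2 / 5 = -0.40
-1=-1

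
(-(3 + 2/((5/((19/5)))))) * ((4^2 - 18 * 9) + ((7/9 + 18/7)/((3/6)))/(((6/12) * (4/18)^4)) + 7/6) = -50769883/2100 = -24176.13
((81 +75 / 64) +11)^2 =35557369 / 4096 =8681.00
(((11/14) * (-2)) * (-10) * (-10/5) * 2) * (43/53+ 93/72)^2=-393559375/1415736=-277.99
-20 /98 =-10 /49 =-0.20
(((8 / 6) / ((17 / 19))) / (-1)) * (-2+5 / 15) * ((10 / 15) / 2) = 380 / 459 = 0.83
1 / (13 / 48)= 48 / 13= 3.69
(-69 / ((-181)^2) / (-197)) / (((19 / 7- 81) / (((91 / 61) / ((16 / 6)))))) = -0.00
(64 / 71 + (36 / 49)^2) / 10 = 24568 / 170471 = 0.14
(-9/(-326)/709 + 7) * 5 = 8089735/231134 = 35.00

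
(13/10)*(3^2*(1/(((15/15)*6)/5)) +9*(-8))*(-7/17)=11739/340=34.53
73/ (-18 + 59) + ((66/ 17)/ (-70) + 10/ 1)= 286032/ 24395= 11.73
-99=-99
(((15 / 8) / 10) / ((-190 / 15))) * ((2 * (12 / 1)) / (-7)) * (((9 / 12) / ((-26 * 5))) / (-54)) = 3 / 553280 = 0.00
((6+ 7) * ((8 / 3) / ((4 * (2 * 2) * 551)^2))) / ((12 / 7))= 91 / 349748352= 0.00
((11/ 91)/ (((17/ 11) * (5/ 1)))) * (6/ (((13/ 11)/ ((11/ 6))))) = 14641/ 100555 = 0.15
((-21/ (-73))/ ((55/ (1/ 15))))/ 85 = 7/ 1706375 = 0.00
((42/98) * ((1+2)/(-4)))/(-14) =9/392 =0.02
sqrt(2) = 1.41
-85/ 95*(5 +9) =-238/ 19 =-12.53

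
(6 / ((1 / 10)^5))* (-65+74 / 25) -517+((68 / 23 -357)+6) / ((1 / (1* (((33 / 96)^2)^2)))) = -897753025370421 / 24117248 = -37224521.86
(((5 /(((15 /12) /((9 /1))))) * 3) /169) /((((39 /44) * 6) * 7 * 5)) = 264 /76895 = 0.00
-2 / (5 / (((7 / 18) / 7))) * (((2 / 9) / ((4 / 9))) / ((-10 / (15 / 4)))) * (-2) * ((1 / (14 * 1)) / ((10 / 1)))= -0.00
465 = 465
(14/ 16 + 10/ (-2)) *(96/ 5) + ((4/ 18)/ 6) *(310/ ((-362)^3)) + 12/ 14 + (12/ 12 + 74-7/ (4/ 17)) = -185439309214/ 5603605245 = -33.09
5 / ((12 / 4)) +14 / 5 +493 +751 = 18727 / 15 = 1248.47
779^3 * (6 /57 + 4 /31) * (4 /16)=1716753189 /62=27689567.56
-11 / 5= -2.20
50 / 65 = 10 / 13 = 0.77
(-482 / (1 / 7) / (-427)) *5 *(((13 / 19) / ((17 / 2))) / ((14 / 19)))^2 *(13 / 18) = 0.34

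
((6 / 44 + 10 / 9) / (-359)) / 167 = -247 / 11870694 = -0.00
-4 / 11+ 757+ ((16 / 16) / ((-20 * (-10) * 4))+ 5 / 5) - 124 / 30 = 753.50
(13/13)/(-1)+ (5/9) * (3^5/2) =133/2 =66.50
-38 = -38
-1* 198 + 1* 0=-198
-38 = -38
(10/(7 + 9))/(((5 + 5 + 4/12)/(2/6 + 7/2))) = 0.23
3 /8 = 0.38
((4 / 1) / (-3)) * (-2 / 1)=8 / 3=2.67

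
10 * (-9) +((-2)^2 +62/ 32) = -1345/ 16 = -84.06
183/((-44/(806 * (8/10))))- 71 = -151403/55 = -2752.78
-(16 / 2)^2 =-64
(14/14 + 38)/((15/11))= 143/5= 28.60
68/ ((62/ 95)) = 3230/ 31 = 104.19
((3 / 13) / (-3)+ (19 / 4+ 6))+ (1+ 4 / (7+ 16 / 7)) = 3147 / 260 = 12.10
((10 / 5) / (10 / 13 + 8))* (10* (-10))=-1300 / 57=-22.81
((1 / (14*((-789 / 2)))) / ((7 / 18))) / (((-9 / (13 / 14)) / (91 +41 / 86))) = 102271 / 23273922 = 0.00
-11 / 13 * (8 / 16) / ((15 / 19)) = -209 / 390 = -0.54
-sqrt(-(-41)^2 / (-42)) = -41 * sqrt(42) / 42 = -6.33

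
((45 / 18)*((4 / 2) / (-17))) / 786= -5 / 13362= -0.00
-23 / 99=-0.23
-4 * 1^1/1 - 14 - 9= -27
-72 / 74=-36 / 37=-0.97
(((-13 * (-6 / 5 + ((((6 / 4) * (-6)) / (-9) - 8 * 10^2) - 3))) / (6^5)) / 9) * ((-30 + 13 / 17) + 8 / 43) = -13857961 / 3197394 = -4.33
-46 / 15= -3.07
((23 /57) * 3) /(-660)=-23 /12540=-0.00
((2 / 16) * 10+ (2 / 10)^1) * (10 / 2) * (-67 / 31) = -1943 / 124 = -15.67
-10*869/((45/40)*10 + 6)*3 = -34760/23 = -1511.30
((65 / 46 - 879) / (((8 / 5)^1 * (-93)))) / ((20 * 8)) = 40369 / 1095168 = 0.04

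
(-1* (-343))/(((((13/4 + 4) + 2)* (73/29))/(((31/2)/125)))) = 616714/337625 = 1.83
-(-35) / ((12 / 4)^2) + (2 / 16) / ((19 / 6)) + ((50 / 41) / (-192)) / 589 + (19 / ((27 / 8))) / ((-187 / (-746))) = 102952981357 / 3901705632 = 26.39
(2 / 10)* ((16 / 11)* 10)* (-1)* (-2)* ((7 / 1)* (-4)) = -1792 / 11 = -162.91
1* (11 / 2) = 11 / 2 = 5.50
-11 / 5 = -2.20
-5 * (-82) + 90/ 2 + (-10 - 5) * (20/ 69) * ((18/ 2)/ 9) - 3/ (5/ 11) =51066/ 115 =444.05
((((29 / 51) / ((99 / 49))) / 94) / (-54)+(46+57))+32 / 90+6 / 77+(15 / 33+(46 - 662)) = -459367227703 / 897005340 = -512.11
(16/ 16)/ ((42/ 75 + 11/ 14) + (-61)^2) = 350/ 1302821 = 0.00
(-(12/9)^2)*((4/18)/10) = -16/405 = -0.04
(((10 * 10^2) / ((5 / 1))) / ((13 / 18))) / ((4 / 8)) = 7200 / 13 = 553.85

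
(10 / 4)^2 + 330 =1345 / 4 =336.25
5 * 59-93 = 202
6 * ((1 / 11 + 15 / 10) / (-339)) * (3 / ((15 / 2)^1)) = -14 / 1243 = -0.01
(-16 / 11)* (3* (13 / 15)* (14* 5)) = -2912 / 11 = -264.73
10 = 10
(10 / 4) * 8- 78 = -58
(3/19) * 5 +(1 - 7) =-5.21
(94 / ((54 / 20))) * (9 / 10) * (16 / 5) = 1504 / 15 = 100.27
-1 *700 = -700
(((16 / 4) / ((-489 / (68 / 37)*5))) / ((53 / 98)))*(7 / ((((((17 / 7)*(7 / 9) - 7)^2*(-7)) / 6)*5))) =1079568 / 4227278675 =0.00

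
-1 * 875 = -875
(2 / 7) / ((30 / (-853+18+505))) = -22 / 7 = -3.14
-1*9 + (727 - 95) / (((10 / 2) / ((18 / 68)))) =2079 / 85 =24.46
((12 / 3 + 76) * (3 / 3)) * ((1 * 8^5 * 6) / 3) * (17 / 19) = 89128960 / 19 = 4690997.89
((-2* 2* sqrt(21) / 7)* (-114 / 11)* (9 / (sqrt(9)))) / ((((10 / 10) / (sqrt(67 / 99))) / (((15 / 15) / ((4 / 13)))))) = 1482* sqrt(15477) / 847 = 217.67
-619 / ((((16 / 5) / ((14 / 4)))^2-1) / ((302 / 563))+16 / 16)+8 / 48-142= -1592520037 / 1540722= -1033.62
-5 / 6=-0.83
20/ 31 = 0.65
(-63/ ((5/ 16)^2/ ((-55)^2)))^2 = 3808305414144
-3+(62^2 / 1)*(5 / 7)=19199 / 7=2742.71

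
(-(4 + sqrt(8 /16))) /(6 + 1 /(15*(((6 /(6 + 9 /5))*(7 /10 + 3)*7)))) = -0.78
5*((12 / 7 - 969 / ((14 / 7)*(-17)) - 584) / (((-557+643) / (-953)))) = 36943045 / 1204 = 30683.59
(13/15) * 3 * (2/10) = 13/25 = 0.52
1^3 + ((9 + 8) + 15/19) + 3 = 414/19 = 21.79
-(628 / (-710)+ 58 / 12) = -8411 / 2130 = -3.95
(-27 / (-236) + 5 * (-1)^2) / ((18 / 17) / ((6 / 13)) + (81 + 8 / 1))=20519 / 366272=0.06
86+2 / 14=86.14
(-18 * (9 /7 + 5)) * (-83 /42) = 10956 /49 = 223.59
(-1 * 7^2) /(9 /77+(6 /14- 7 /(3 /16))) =1617 /1214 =1.33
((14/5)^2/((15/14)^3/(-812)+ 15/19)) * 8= 66380389376/833944875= 79.60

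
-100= -100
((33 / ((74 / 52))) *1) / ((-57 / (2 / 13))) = -44 / 703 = -0.06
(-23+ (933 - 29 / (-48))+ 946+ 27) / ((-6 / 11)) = -994543 / 288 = -3453.27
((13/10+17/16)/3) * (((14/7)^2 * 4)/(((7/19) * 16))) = 2.14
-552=-552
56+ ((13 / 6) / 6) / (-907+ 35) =1757939 / 31392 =56.00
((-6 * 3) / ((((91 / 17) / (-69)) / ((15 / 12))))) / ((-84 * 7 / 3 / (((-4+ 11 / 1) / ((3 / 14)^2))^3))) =-1840030360 / 351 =-5242251.74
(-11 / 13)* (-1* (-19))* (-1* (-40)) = -8360 / 13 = -643.08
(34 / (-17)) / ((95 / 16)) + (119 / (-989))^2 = -29954577 / 92921495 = -0.32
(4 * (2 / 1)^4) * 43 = 2752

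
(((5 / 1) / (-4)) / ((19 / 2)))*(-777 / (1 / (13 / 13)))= 3885 / 38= 102.24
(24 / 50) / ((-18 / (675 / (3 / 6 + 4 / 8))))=-18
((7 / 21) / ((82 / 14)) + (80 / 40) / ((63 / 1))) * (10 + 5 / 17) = 5725 / 6273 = 0.91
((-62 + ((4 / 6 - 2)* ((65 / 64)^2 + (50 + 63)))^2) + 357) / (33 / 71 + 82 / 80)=8714901177355 / 554565632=15714.82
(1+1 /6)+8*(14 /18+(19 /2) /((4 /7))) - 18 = 2203 /18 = 122.39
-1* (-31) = 31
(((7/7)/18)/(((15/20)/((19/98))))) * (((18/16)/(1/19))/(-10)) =-361/11760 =-0.03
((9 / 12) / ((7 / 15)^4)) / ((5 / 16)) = 50.60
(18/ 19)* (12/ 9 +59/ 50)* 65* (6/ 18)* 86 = 421486/ 95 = 4436.69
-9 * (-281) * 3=7587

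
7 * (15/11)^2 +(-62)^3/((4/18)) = -129768021/121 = -1072462.98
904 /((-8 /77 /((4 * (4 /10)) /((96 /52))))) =-113113 /15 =-7540.87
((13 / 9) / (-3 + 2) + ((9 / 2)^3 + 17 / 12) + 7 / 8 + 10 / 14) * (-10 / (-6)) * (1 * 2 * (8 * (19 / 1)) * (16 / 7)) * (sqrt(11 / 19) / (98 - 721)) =-7474240 * sqrt(209) / 824229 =-131.10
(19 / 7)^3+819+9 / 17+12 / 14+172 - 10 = 5844899 / 5831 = 1002.38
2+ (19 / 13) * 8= 13.69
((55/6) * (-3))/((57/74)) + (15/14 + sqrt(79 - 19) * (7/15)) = -27635/798 + 14 * sqrt(15)/15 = -31.02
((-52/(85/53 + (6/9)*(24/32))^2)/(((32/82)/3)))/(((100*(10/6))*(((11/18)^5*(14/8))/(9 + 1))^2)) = -769779766123167301632/316011336055866605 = -2435.92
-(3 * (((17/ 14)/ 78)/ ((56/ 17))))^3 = -24137569/ 8469703983104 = -0.00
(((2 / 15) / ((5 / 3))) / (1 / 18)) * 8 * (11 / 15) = 1056 / 125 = 8.45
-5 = -5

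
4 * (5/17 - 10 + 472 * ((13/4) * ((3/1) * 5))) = 1564020/17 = 92001.18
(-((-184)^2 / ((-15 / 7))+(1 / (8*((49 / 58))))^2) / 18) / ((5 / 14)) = 2457.69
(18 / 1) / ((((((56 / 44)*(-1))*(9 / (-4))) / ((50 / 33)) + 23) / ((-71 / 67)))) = -127800 / 166763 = -0.77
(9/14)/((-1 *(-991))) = 9/13874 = 0.00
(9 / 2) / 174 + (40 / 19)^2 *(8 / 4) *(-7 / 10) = -258757 / 41876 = -6.18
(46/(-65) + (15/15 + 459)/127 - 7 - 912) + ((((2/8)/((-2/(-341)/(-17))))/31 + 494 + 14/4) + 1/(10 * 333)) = -9719291369/21991320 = -441.96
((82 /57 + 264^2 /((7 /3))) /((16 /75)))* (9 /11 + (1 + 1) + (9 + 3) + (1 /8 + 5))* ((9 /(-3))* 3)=-25132183.58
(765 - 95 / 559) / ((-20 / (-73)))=1560521 / 559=2791.63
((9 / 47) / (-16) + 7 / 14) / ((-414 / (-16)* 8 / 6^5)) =19818 / 1081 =18.33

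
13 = 13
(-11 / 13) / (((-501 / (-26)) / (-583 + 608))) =-550 / 501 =-1.10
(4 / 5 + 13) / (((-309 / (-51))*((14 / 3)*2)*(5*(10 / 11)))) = 38709 / 721000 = 0.05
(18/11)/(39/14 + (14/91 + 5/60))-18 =-633942/36311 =-17.46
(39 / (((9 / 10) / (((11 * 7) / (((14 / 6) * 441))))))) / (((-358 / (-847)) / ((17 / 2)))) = 1470755 / 22554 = 65.21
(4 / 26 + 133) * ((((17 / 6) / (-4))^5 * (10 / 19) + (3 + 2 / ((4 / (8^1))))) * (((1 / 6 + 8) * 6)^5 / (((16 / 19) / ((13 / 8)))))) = 85147524648569435003 / 169869312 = 501253131869.81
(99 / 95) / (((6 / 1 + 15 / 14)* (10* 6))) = 7 / 2850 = 0.00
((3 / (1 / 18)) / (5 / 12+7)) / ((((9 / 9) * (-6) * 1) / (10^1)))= -1080 / 89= -12.13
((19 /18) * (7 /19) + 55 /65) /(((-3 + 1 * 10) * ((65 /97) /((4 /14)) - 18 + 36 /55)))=-1541815 /131081769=-0.01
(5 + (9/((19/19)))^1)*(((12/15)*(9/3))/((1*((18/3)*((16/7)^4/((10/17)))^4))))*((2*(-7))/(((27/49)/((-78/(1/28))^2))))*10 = -1463.88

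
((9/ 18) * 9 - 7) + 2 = -1/ 2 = -0.50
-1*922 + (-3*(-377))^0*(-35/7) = -927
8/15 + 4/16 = 47/60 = 0.78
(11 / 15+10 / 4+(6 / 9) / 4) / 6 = 17 / 30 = 0.57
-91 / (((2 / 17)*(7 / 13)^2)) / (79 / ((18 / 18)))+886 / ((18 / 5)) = 2113649 / 9954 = 212.34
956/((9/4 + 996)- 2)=3824/3985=0.96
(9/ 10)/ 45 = 1/ 50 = 0.02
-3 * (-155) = 465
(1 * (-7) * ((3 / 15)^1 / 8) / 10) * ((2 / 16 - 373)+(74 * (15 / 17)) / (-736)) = 16332827 / 2502400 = 6.53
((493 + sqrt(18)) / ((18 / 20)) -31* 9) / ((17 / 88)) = 1415.72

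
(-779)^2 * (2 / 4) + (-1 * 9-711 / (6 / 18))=301278.50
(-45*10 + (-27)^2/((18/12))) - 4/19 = 680/19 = 35.79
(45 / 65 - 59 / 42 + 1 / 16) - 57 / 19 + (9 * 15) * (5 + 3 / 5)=3286265 / 4368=752.35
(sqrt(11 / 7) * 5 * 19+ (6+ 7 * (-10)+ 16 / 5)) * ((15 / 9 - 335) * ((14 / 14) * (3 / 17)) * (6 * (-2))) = -729600 / 17+ 1140000 * sqrt(77) / 119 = 41145.04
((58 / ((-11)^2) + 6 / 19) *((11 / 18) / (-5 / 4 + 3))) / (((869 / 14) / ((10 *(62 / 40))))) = 113336 / 1634589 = 0.07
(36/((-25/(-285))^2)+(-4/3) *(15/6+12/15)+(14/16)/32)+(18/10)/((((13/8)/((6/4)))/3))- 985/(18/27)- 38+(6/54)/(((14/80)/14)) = 2375613563/748800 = 3172.56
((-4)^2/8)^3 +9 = 17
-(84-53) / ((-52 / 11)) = 341 / 52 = 6.56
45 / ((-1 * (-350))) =9 / 70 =0.13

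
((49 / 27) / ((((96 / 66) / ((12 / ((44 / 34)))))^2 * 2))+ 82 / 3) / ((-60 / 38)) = -156161 / 3840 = -40.67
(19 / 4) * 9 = 171 / 4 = 42.75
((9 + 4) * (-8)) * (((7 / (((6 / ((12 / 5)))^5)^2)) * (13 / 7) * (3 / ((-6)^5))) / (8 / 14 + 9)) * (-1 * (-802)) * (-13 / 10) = -1578746624 / 264990234375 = -0.01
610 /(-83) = -610 /83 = -7.35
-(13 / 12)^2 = -169 / 144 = -1.17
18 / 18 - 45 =-44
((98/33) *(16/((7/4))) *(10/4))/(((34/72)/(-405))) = -10886400/187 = -58216.04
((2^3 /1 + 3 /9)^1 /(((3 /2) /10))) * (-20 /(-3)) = 10000 /27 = 370.37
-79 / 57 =-1.39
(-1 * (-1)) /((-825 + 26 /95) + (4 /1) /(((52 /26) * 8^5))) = -0.00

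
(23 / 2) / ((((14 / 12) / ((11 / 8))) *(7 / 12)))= 2277 / 98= 23.23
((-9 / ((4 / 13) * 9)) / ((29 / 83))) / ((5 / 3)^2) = -9711 / 2900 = -3.35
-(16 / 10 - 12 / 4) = 7 / 5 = 1.40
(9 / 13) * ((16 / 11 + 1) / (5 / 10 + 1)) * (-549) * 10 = -889380 / 143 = -6219.44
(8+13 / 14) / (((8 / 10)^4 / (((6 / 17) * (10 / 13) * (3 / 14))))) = 3515625 / 2772224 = 1.27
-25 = -25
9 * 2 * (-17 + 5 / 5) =-288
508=508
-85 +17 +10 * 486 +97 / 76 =364289 / 76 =4793.28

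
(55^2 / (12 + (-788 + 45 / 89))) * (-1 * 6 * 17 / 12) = 4576825 / 138038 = 33.16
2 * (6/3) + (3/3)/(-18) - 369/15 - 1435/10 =-7387/45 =-164.16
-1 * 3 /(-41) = 3 /41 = 0.07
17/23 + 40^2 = 36817/23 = 1600.74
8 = 8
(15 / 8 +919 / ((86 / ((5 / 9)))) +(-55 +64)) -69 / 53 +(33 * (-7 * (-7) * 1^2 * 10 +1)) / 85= 2875040569 / 13947480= 206.13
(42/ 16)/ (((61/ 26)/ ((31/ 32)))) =1.08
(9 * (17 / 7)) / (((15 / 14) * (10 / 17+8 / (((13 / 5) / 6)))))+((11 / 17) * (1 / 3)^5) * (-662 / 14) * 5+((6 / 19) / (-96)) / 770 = 898295923061 / 2035502330400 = 0.44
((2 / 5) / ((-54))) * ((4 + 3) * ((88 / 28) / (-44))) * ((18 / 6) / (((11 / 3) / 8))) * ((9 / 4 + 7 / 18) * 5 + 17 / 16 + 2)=2341 / 5940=0.39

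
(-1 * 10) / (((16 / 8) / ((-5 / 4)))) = 25 / 4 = 6.25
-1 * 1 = -1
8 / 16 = 0.50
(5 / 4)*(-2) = -5 / 2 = -2.50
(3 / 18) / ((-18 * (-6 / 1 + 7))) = -1 / 108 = -0.01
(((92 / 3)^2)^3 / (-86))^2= 91916596913720560451584 / 982634409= 93540991514088.70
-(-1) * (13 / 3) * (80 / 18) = 520 / 27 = 19.26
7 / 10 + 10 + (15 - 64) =-383 / 10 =-38.30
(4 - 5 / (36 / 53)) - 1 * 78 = -2929 / 36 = -81.36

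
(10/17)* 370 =3700/17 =217.65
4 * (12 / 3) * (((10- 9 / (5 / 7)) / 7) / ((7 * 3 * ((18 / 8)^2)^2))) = -53248 / 4822335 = -0.01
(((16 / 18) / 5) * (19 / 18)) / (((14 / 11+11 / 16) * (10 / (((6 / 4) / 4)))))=836 / 232875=0.00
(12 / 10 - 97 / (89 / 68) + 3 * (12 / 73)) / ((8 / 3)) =-3528807 / 129940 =-27.16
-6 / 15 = -2 / 5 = -0.40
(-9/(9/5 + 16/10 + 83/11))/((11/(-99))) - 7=241/602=0.40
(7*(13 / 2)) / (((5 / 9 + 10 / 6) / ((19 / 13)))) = 1197 / 40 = 29.92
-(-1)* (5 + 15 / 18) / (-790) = -7 / 948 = -0.01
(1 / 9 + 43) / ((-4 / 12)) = -388 / 3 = -129.33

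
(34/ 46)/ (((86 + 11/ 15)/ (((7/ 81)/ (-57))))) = -595/ 46051497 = -0.00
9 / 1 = 9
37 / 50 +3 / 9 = 161 / 150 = 1.07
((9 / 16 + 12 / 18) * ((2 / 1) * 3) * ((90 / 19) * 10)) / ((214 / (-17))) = -27.75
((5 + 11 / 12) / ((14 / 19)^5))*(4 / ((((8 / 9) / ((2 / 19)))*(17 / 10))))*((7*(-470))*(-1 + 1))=0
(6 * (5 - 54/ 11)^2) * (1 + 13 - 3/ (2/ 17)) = -69/ 121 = -0.57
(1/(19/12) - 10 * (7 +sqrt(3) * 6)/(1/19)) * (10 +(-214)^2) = -52218840 * sqrt(3) - 1156967948/19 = -151338733.89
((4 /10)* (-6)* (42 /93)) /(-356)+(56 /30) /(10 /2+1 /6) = 5026 /13795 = 0.36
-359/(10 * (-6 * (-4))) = -1.50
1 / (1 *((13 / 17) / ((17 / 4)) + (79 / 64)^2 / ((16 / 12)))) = 4734976 / 6262915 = 0.76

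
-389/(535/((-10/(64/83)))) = 9.43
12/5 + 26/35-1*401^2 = -1125585/7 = -160797.86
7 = 7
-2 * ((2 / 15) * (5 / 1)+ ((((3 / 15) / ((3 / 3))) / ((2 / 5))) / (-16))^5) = -1.33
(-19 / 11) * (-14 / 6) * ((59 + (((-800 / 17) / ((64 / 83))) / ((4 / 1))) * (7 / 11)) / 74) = 9807287 / 3653232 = 2.68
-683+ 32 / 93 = -63487 / 93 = -682.66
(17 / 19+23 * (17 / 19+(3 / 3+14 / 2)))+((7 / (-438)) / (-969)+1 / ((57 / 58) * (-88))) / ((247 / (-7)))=473886592259 / 2306309148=205.47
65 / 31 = 2.10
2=2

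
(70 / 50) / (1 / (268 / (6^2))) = 469 / 45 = 10.42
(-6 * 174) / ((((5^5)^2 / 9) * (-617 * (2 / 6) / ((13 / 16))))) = 91611 / 24101562500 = 0.00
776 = 776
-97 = -97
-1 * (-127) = 127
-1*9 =-9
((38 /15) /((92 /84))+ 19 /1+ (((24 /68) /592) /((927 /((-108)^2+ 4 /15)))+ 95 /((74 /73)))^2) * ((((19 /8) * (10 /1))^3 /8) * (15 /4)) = 510684939580249515025 /9235692278784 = 55294711.45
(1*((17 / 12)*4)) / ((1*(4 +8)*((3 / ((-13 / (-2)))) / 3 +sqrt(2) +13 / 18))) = -45305 / 134974 +25857*sqrt(2) / 67487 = 0.21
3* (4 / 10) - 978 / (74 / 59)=-144033 / 185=-778.56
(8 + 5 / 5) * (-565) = -5085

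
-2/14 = -1/7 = -0.14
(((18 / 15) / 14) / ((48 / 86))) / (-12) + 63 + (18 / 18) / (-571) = 120841367 / 1918560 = 62.99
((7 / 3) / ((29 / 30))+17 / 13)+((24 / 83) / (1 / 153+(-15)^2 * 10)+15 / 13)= 52518251398 / 10771958041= 4.88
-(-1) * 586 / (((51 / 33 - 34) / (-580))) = 3738680 / 357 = 10472.49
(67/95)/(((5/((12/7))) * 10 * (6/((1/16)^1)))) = 67/266000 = 0.00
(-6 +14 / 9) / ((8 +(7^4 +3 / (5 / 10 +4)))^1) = -40 / 21687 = -0.00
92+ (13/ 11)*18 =1246/ 11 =113.27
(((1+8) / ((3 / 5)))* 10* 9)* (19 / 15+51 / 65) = 2769.23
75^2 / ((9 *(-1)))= -625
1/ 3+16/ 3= 17/ 3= 5.67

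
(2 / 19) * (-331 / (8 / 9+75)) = -5958 / 12977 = -0.46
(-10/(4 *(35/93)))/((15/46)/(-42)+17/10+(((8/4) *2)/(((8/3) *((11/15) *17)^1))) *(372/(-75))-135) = 3999930/80629289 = 0.05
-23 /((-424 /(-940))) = -5405 /106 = -50.99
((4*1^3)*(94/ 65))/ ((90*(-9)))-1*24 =-631988/ 26325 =-24.01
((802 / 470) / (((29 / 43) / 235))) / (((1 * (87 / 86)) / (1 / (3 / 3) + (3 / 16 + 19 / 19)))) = 25950715 / 20184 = 1285.71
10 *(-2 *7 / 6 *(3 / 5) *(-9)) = 126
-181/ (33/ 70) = -12670/ 33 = -383.94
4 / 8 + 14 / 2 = 15 / 2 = 7.50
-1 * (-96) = 96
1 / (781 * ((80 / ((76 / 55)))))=19 / 859100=0.00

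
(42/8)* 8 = 42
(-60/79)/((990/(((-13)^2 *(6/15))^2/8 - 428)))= -217/1975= -0.11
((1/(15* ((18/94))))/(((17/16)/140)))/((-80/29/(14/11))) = -534296/25245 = -21.16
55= 55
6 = 6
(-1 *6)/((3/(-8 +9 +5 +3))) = -18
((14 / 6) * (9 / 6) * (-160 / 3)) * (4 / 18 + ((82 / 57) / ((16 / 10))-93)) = 8798300 / 513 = 17150.68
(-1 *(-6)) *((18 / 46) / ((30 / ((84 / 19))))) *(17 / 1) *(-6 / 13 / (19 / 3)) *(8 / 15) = -616896 / 2698475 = -0.23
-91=-91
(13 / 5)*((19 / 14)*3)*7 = 741 / 10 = 74.10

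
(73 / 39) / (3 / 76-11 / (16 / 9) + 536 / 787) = -17465104 / 51010401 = -0.34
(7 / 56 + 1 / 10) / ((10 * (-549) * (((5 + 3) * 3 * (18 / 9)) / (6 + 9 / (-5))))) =-7 / 1952000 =-0.00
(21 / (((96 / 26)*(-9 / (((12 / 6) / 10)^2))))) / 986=-91 / 3549600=-0.00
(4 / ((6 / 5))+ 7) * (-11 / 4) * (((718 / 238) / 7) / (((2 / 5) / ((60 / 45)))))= -612095 / 14994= -40.82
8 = 8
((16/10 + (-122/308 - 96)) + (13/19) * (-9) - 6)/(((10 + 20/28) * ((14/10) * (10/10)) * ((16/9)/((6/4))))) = -6.02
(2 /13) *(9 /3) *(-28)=-168 /13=-12.92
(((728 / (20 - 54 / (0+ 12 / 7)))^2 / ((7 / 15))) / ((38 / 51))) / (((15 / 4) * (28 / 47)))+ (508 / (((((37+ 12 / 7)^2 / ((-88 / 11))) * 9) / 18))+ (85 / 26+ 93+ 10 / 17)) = 1712992445933265 / 326264727022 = 5250.31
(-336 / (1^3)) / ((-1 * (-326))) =-168 / 163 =-1.03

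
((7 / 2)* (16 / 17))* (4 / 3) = 224 / 51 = 4.39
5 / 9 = 0.56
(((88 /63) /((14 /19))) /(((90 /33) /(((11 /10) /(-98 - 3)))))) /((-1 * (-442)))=-25289 /1476534150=-0.00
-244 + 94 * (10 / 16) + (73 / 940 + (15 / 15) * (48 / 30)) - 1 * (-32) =-71239 / 470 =-151.57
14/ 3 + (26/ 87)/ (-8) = 537/ 116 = 4.63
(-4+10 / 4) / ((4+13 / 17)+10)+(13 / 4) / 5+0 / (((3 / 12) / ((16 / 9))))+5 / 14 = 31821 / 35140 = 0.91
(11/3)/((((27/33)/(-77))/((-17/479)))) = 158389/12933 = 12.25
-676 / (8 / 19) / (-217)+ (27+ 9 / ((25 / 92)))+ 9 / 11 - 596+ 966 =52315497 / 119350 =438.34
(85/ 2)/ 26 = 85/ 52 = 1.63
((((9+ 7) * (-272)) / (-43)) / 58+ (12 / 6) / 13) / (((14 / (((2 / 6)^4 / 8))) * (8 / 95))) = 1462145 / 588264768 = 0.00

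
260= 260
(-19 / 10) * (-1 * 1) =19 / 10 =1.90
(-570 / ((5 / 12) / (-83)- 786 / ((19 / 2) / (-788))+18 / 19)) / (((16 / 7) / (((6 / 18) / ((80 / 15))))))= -0.00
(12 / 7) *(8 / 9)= 32 / 21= 1.52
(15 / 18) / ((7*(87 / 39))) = 65 / 1218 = 0.05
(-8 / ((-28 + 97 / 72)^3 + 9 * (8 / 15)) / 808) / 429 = 622080 / 510202077977449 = 0.00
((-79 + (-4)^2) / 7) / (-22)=9 / 22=0.41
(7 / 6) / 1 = 7 / 6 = 1.17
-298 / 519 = -0.57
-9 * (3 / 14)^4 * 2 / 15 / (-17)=243 / 1632680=0.00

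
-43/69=-0.62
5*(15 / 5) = 15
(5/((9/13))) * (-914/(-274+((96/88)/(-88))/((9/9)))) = 14377220/596799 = 24.09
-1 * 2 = -2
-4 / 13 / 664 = -1 / 2158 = -0.00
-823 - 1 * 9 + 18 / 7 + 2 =-5792 / 7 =-827.43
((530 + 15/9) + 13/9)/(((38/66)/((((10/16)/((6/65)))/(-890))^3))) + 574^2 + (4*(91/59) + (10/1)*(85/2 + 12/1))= 346122860956552449257/1048770808528896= 330027.17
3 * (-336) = -1008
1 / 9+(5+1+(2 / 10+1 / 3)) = 6.64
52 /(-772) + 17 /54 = 2579 /10422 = 0.25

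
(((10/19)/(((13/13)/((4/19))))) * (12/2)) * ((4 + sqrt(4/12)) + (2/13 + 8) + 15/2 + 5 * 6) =80 * sqrt(3)/361 + 154920/4693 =33.39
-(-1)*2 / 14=1 / 7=0.14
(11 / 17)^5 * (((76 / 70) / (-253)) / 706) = -278179 / 403473664405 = -0.00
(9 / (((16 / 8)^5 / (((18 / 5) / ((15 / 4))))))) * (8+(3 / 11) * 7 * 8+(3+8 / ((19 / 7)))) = 164889 / 20900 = 7.89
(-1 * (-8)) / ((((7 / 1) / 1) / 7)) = 8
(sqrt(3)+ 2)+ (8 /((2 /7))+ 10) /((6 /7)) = sqrt(3)+ 139 /3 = 48.07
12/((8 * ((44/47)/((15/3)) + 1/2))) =705/323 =2.18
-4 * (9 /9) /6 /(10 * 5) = -1 /75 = -0.01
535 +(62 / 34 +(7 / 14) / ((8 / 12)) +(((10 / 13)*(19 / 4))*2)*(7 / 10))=479737 / 884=542.69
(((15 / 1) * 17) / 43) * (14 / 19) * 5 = 17850 / 817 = 21.85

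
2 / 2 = 1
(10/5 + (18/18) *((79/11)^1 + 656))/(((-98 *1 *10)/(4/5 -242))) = 4412151/26950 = 163.72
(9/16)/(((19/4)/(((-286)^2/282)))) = 61347/1786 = 34.35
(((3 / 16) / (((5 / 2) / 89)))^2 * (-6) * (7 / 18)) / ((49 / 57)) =-1354491 / 11200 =-120.94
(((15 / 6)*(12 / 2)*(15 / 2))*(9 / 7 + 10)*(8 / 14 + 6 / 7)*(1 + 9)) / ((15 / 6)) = 355500 / 49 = 7255.10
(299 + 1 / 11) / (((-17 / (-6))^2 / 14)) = 521.60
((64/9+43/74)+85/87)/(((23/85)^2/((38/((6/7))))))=160894399225/30651318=5249.18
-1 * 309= -309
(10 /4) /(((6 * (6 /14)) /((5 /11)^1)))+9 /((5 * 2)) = 2657 /1980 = 1.34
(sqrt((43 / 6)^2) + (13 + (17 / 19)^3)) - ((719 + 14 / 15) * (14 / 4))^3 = -2962821898160669663 / 185193000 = -15998563110.70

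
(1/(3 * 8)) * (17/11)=17/264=0.06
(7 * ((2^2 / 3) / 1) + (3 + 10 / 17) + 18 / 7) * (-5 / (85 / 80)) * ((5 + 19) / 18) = -1769920 / 18207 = -97.21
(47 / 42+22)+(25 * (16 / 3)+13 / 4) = 13415 / 84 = 159.70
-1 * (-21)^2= -441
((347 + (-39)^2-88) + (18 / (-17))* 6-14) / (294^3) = 14957 / 216003564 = 0.00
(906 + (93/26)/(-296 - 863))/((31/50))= 682532775/467077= 1461.29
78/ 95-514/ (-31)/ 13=80264/ 38285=2.10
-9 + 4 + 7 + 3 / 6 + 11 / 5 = 47 / 10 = 4.70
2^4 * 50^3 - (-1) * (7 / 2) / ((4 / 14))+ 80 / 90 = 72000473 / 36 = 2000013.14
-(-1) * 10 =10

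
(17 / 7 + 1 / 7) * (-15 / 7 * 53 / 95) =-2862 / 931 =-3.07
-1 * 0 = 0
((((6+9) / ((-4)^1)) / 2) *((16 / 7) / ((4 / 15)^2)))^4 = 129746337890625 / 9834496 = 13192982.93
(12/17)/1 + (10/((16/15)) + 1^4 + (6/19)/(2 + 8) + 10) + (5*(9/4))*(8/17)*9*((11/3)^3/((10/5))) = 15446173/12920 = 1195.52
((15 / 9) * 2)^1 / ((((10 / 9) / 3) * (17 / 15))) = 135 / 17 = 7.94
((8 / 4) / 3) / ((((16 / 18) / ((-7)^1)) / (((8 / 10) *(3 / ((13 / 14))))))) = -882 / 65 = -13.57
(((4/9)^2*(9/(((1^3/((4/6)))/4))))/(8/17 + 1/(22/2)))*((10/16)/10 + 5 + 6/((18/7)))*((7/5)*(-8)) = -849728/1215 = -699.36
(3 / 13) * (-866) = -2598 / 13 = -199.85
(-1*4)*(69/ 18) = -46/ 3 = -15.33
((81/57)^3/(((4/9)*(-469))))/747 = -19683/1068001172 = -0.00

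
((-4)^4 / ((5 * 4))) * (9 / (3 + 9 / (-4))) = 768 / 5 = 153.60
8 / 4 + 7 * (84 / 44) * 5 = 757 / 11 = 68.82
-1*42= -42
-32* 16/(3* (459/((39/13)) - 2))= -512/453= -1.13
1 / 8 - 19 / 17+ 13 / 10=209 / 680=0.31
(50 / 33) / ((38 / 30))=250 / 209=1.20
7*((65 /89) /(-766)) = -455 /68174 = -0.01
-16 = -16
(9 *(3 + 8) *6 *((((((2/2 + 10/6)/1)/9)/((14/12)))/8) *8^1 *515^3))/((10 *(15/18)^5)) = 4486439840256/875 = 5127359817.44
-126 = -126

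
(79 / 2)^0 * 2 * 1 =2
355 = 355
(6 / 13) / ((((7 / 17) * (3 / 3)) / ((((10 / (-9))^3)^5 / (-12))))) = 8500000000000000 / 18736093020613059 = 0.45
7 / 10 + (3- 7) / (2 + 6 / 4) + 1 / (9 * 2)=-122 / 315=-0.39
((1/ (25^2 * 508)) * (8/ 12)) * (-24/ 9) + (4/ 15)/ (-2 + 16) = 95222/ 5000625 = 0.02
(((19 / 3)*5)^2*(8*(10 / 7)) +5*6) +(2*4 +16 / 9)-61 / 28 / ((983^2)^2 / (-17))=11500.10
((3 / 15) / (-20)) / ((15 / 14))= -7 / 750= -0.01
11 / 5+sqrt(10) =5.36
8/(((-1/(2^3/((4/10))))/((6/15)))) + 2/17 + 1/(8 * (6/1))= -52111/816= -63.86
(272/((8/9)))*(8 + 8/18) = 2584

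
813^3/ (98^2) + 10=537463837/ 9604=55962.50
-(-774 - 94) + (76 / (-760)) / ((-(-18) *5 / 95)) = 156221 / 180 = 867.89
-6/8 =-0.75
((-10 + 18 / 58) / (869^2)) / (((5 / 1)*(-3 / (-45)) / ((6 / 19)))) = -5058 / 416093711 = -0.00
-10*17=-170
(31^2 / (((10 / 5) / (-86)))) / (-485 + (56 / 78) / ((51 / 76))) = 82191447 / 962537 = 85.39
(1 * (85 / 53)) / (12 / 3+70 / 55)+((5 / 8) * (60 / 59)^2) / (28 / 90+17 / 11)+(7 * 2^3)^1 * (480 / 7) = 37768382971205 / 9833845886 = 3840.65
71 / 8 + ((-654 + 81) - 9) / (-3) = 1623 / 8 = 202.88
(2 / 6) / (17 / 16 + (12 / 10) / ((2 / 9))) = 80 / 1551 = 0.05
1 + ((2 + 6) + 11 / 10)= 101 / 10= 10.10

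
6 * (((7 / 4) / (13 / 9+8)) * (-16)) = -1512 / 85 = -17.79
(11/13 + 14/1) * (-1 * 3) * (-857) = 496203/13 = 38169.46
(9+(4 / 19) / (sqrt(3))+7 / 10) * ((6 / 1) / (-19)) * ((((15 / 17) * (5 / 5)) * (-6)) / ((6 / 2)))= 240 * sqrt(3) / 6137+1746 / 323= 5.47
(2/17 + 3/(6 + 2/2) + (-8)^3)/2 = -60863/238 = -255.73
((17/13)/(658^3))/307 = 17/1136997235192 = 0.00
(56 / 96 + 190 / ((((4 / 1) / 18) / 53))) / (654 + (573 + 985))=543787 / 26544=20.49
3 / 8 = 0.38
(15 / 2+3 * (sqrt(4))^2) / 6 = 13 / 4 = 3.25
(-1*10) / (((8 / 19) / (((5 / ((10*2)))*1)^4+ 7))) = -170335 / 1024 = -166.34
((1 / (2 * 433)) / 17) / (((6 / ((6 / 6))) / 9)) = 3 / 29444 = 0.00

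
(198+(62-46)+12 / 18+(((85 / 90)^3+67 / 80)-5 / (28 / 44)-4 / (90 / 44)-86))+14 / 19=188128741 / 1551312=121.27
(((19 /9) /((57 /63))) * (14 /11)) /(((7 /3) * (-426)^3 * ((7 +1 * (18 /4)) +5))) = -0.00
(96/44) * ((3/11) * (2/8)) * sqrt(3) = 18 * sqrt(3)/121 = 0.26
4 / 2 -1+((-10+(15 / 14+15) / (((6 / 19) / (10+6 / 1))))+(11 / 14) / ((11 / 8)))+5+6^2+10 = 5998 / 7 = 856.86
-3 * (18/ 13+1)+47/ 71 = -5992/ 923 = -6.49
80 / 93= 0.86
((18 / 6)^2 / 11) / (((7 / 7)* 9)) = 1 / 11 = 0.09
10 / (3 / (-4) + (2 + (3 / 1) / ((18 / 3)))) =5.71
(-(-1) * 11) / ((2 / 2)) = 11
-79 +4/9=-707/9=-78.56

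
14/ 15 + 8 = 134/ 15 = 8.93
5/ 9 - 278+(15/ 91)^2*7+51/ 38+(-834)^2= 281300589625/ 404586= 695280.09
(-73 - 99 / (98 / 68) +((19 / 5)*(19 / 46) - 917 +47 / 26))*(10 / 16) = -77307219 / 117208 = -659.57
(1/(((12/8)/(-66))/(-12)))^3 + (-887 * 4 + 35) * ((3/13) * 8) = 1913489064/13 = 147191466.46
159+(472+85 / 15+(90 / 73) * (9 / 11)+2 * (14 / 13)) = 20037532 / 31317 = 639.83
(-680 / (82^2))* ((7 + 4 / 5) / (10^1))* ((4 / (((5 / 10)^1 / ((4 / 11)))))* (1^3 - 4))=63648 / 92455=0.69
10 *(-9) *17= -1530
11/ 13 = 0.85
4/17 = 0.24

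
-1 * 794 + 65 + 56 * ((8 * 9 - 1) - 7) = 2855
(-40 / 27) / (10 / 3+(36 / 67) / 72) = -5360 / 12087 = -0.44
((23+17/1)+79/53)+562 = 31985/53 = 603.49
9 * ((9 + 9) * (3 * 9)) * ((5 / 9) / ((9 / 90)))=24300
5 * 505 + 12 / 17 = 42937 / 17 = 2525.71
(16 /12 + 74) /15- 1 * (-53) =2611 /45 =58.02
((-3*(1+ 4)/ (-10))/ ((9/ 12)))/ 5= 2/ 5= 0.40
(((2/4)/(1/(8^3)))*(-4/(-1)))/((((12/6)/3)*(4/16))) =6144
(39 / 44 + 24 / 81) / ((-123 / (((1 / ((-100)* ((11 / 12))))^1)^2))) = -281 / 245569500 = -0.00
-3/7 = -0.43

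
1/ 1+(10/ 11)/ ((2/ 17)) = 96/ 11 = 8.73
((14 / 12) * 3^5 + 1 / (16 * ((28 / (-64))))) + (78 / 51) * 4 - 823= -126979 / 238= -533.53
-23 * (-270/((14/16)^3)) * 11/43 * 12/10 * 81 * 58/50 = 98586740736/368725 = 267372.00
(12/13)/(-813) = -4/3523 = -0.00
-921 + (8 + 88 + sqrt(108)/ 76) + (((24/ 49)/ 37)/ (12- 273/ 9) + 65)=-75783472/ 99715 + 3 * sqrt(3)/ 38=-759.86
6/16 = 3/8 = 0.38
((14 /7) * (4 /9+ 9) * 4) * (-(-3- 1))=2720 /9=302.22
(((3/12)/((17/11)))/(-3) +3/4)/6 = 71/612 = 0.12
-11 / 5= -2.20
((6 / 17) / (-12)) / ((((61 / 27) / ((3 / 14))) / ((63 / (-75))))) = 243 / 103700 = 0.00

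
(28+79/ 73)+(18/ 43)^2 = 3949079/ 134977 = 29.26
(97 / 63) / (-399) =-97 / 25137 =-0.00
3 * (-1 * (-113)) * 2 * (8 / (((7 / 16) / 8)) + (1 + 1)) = 703764 / 7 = 100537.71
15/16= 0.94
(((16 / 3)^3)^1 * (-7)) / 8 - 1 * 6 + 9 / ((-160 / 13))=-602519 / 4320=-139.47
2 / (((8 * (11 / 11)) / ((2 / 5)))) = 1 / 10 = 0.10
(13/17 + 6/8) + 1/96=2489/1632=1.53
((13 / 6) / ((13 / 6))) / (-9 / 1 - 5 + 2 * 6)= -1 / 2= -0.50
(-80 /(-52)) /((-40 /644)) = -322 /13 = -24.77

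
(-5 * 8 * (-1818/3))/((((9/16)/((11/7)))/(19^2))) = 513370880/21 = 24446232.38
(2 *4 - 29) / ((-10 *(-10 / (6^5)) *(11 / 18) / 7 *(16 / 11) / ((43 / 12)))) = -46080.09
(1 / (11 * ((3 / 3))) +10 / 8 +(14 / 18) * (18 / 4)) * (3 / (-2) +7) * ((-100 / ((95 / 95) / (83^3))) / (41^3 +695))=-3044765775 / 139232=-21868.29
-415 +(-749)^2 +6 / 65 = 36438096 / 65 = 560586.09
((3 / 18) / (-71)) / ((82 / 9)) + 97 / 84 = 70576 / 61131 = 1.15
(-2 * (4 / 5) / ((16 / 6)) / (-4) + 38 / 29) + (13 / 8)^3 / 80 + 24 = 30306529 / 1187840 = 25.51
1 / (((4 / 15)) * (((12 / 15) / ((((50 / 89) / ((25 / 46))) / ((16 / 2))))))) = 1725 / 2848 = 0.61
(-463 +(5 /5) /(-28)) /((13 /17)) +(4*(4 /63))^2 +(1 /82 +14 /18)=-5116524565 /8461908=-604.65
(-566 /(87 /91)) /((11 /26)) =-1339156 /957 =-1399.33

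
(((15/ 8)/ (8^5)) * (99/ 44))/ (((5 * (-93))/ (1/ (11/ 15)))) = -135/ 357564416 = -0.00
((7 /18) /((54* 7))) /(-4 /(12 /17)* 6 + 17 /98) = -49 /1611090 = -0.00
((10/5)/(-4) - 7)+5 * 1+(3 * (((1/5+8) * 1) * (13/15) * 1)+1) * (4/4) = 991/50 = 19.82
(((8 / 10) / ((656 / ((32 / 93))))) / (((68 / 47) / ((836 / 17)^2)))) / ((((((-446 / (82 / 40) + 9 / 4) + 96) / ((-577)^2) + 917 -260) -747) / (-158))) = 13823216597180672 / 11226372028513815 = 1.23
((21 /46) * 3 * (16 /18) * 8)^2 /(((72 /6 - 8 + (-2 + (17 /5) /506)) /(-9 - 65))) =-408432640 /116771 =-3497.72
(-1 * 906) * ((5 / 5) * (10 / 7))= -9060 / 7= -1294.29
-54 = -54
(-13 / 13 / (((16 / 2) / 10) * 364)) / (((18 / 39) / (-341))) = 2.54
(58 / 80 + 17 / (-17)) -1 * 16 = -16.28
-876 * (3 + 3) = -5256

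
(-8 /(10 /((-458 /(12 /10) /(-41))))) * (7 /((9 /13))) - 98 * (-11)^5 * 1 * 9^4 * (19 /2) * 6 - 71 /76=496587299537532419 /84132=5902478242969.77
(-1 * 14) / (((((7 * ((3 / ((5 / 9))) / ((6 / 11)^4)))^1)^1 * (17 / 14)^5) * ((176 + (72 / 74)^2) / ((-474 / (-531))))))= -58166203424 / 928460086589431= -0.00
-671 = -671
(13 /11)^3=1.65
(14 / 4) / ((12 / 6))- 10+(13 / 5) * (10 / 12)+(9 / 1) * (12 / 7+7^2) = 37829 / 84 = 450.35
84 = 84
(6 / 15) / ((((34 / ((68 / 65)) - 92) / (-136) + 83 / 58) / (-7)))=-6496 / 4335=-1.50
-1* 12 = -12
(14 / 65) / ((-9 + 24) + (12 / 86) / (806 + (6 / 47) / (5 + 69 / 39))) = 77187838 / 5375643615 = 0.01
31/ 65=0.48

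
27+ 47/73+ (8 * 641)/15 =404614/1095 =369.51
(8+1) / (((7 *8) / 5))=0.80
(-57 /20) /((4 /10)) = -57 /8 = -7.12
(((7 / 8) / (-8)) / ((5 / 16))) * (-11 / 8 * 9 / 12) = 231 / 640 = 0.36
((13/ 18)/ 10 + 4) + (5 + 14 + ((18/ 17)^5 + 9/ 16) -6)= 19388413289/ 1022297040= 18.97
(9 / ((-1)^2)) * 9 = 81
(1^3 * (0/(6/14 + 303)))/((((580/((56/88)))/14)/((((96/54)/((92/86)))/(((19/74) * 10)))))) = 0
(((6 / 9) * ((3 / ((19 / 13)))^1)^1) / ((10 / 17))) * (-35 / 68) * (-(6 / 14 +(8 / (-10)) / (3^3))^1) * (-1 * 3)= -4901 / 3420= -1.43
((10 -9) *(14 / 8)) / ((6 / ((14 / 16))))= 49 / 192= 0.26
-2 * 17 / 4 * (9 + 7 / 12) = -1955 / 24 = -81.46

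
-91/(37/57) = -5187/37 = -140.19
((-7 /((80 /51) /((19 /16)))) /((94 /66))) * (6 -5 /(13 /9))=-7386687 /782080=-9.44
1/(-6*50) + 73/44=1366/825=1.66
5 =5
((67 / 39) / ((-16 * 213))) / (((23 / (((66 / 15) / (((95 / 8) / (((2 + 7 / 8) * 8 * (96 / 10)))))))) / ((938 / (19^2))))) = -11060896 / 2374071375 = -0.00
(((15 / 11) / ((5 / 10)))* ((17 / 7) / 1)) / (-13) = -510 / 1001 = -0.51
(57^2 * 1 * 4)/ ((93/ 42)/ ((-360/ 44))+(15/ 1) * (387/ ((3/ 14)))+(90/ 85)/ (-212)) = 14753838960/ 30753880489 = 0.48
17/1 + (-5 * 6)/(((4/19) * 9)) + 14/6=7/2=3.50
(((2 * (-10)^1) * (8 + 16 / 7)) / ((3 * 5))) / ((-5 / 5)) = 96 / 7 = 13.71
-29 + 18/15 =-139/5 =-27.80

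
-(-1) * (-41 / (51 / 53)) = -2173 / 51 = -42.61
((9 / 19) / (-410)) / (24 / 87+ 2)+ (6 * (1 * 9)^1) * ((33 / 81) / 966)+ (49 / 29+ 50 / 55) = 6291792671 / 2400519660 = 2.62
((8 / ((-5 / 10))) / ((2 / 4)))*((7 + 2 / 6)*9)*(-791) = 1670592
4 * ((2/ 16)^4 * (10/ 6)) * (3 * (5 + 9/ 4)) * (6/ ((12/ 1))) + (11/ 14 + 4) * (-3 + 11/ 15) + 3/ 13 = -118520539/ 11182080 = -10.60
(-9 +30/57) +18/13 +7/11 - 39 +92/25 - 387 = -29124386/67925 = -428.77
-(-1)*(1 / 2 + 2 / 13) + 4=121 / 26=4.65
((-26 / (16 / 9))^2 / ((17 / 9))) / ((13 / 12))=28431 / 272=104.53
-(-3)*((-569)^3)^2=101811035147880243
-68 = -68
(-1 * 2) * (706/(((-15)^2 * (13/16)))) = -22592/2925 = -7.72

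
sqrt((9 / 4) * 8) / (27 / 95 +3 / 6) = 570 * sqrt(2) / 149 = 5.41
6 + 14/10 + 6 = 67/5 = 13.40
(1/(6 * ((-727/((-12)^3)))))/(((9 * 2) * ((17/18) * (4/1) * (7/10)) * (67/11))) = 7920/5796371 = 0.00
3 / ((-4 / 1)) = -3 / 4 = -0.75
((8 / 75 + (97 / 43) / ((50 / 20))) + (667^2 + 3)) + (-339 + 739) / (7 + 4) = 15783869494 / 35475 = 444929.37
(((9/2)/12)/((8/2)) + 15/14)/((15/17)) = 1479/1120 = 1.32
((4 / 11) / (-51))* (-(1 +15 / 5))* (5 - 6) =-16 / 561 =-0.03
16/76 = 0.21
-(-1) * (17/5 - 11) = -38/5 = -7.60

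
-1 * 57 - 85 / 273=-15646 / 273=-57.31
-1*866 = -866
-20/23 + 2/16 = -137/184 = -0.74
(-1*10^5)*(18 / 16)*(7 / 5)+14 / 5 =-787486 / 5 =-157497.20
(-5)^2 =25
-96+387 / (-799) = -96.48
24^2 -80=496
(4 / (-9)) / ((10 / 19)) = -38 / 45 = -0.84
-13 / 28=-0.46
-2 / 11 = -0.18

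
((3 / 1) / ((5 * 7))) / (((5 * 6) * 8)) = 1 / 2800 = 0.00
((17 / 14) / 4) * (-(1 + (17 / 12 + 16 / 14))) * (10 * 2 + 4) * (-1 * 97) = 493051 / 196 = 2515.57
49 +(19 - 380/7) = 96/7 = 13.71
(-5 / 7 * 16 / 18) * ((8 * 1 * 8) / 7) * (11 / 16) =-1760 / 441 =-3.99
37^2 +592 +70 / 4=3957 / 2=1978.50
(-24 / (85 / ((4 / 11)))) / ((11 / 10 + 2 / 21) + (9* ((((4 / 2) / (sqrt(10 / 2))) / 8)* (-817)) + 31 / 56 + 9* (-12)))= -1439440128 / 87684627320873 + 4980745728* sqrt(5) / 87684627320873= 0.00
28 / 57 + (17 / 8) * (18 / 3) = 3019 / 228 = 13.24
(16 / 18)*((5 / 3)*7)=280 / 27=10.37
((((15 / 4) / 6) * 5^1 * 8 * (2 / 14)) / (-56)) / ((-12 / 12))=25 / 392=0.06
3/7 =0.43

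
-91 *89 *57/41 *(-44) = 20312292/41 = 495421.76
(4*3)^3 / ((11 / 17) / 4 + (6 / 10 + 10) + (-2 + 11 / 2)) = 587520 / 4849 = 121.16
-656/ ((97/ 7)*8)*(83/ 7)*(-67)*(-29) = -13224058/ 97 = -136330.49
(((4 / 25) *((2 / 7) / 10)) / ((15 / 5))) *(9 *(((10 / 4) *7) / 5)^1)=6 / 125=0.05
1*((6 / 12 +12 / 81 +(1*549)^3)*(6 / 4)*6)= 8935334081 / 6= 1489222346.83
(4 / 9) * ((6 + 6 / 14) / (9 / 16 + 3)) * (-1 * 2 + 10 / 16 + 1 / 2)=-0.70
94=94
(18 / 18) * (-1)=-1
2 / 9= 0.22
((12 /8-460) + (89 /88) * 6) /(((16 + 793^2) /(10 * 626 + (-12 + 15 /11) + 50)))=-1379415751 /304370660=-4.53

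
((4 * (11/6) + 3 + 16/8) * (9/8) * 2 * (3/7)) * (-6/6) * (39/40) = -12987/1120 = -11.60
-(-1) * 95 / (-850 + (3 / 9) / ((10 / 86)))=-1425 / 12707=-0.11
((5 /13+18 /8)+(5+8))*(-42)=-17073 /26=-656.65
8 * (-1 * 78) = -624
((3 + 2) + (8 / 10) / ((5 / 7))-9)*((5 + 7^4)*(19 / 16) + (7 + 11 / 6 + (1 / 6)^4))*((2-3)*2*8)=29714264 / 225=132063.40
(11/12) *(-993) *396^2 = -142741764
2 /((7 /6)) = 12 /7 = 1.71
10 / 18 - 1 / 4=11 / 36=0.31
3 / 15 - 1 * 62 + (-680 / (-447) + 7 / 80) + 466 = 14511721 / 35760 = 405.81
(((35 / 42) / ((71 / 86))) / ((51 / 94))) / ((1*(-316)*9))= -10105 / 15447186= -0.00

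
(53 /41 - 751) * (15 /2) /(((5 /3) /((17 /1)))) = -2351457 /41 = -57352.61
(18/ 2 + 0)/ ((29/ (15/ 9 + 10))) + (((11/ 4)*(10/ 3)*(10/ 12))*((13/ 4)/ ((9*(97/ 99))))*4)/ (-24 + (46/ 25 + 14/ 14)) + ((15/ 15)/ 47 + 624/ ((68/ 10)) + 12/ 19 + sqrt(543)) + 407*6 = sqrt(543) + 2063646812334811/ 813257889732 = 2560.81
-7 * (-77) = 539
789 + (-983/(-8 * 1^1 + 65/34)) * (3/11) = 632273/759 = 833.03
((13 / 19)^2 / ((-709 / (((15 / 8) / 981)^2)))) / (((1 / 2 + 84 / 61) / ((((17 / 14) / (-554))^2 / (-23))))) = 74482525 / 277483931995947701681664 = 0.00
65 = 65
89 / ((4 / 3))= 267 / 4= 66.75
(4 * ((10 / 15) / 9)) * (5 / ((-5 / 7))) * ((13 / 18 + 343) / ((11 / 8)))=-1385888 / 2673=-518.48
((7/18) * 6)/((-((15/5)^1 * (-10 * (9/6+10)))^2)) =-7/357075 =-0.00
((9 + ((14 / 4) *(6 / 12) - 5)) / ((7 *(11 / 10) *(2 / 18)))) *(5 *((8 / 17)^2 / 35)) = 0.21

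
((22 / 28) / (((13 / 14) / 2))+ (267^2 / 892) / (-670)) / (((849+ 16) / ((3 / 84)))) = 12221323 / 188172930400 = 0.00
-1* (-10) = 10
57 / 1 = 57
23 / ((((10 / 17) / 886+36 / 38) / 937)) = 3083711039 / 135653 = 22732.35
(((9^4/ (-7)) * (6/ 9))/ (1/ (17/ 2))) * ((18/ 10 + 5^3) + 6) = -24686856/ 35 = -705338.74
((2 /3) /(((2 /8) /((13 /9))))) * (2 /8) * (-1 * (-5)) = 4.81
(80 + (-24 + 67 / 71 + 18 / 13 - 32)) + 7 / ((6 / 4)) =85825 / 2769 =30.99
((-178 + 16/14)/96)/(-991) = 619/332976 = 0.00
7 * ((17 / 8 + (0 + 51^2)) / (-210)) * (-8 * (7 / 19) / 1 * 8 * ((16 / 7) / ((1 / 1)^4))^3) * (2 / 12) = 696320 / 171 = 4072.05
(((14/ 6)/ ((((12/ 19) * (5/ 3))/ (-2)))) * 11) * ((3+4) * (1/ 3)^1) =-10241/ 90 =-113.79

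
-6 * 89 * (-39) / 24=867.75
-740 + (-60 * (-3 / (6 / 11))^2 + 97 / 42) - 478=-127289 / 42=-3030.69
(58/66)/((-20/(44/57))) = -29/855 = -0.03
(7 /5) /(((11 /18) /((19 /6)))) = 399 /55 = 7.25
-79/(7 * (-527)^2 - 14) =-79/1944089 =-0.00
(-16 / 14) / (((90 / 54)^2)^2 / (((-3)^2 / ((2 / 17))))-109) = 99144 / 9447109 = 0.01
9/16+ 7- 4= 57/16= 3.56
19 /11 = 1.73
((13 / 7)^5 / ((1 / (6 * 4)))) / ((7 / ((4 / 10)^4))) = 142576512 / 73530625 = 1.94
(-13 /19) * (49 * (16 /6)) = -89.40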